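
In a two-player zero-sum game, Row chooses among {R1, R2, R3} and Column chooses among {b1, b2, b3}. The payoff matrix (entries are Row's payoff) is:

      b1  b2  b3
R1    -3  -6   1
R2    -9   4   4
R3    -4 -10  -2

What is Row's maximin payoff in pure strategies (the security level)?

-6

Row minima: R1 → -6, R2 → -9, R3 → -10.
The best of these is -6.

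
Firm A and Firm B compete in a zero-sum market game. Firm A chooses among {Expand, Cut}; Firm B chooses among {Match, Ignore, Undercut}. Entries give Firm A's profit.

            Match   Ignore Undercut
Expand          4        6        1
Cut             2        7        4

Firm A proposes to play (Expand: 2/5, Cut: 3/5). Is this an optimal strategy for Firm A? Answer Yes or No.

Yes

Against Match this mix gives (2/5)·4 + (3/5)·2 = 14/5.
Against Ignore this mix gives (2/5)·6 + (3/5)·7 = 33/5.
Against Undercut this mix gives (2/5)·1 + (3/5)·4 = 14/5.
All of Firm B's active replies (Match, Undercut) yield 14/5, and no column does worse for Firm A. The mix makes Firm B indifferent and guarantees 14/5, so it is optimal.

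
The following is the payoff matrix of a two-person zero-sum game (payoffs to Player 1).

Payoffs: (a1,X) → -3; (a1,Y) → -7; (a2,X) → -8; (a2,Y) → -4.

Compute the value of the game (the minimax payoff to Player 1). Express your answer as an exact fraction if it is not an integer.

Row minima: a1 → -7, a2 → -8; maximin = -7.
Column maxima: X → -3, Y → -4; minimax = -4.
-7 ≠ -4, so there is no saddle point; optimal play is mixed.
Let Player 1 play a1 with probability p. Expected payoff against X: (-3)p + (-8)(1−p) = 5p − 8; against Y: (-7)p + (-4)(1−p) = −3p − 4.
Setting these equal: 5p − 8 = −3p − 4 ⇒ 8p = 4 ⇒ p = 1/2, and the value is (5)·(1/2) − 8 = -11/2.
For Player 2: with q = P(X), equating a1's and a2's payoffs gives 4q − 7 = −4q − 4 ⇒ q = 3/8.

-11/2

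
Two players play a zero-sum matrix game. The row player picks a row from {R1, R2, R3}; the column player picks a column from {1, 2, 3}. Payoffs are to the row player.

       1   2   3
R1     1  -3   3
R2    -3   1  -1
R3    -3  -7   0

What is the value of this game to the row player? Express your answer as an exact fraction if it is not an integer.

-1

Row minima: R1 → -3, R2 → -3, R3 → -7; maximin = -3.
Column maxima: 1 → 1, 2 → 1, 3 → 3; minimax = 1.
-3 ≠ 1, so there is no saddle point; optimal play is mixed.
R3 is strictly dominated by R1, so the row player never plays it.
3 is strictly dominated by 1 (it gives the row player strictly more in every row), so the column player never plays it.
On the remaining 2×2 (R1, R2 vs 1, 2):
Let the row player play R1 with probability p. Expected payoff against 1: 1p + (-3)(1−p) = 4p − 3; against 2: (-3)p + 1(1−p) = −4p + 1.
Setting these equal: 4p − 3 = −4p + 1 ⇒ 8p = 4 ⇒ p = 1/2, and the value is (4)·(1/2) − 3 = -1.
For the column player: with q = P(1), equating R1's and R2's payoffs gives 4q − 3 = −4q + 1 ⇒ q = 1/2.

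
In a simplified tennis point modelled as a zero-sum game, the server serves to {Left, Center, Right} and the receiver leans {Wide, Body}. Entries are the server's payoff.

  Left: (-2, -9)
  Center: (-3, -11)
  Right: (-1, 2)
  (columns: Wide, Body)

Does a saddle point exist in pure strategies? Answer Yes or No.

Yes

Row minima: Left → -9, Center → -11, Right → -1; maximin = -1.
Column maxima: Wide → -1, Body → 2; minimax = -1.
maximin = minimax = -1, so a saddle point exists.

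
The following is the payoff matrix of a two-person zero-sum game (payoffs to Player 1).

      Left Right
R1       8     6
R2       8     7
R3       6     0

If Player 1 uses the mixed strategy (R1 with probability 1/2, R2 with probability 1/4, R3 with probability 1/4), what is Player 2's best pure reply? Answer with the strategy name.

If Player 2 plays Left, Player 1's expected payoff is (1/2)·8 + (1/4)·8 + (1/4)·6 = 15/2.
If Player 2 plays Right, Player 1's expected payoff is (1/2)·6 + (1/4)·7 + (1/4)·0 = 19/4.
Player 2 minimizes Player 1's payoff; the smallest is 19/4, so the best response is Right.

Right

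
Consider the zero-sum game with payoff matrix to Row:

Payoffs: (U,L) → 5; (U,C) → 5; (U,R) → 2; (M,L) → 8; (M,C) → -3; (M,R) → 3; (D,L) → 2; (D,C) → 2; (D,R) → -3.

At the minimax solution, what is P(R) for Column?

Row minima: U → 2, M → -3, D → -3; maximin = 2.
Column maxima: L → 8, C → 5, R → 3; minimax = 3.
2 ≠ 3, so there is no saddle point; optimal play is mixed.
D is strictly dominated by U, so Row never plays it.
L is strictly dominated by R (it gives Row strictly more in every row), so Column never plays it.
On the remaining 2×2 (U, M vs C, R):
Let Row play U with probability p. Expected payoff against C: 5p + (-3)(1−p) = 8p − 3; against R: 2p + 3(1−p) = −p + 3.
Setting these equal: 8p − 3 = −p + 3 ⇒ 9p = 6 ⇒ p = 2/3, and the value is (8)·(2/3) − 3 = 7/3.
For Column: with q = P(C), equating U's and M's payoffs gives 3q + 2 = −6q + 3 ⇒ q = 1/9.

8/9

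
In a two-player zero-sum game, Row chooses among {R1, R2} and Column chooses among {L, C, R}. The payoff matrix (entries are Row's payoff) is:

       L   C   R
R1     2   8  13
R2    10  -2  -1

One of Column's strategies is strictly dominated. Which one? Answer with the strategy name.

C holds Row's payoff strictly below R in every row: 8 < 13, -2 < -1.
So R is strictly dominated for Column.

R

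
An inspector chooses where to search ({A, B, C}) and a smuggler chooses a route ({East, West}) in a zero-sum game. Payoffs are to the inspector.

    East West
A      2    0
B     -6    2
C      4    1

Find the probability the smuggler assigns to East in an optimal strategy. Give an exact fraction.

1/11

Row minima: A → 0, B → -6, C → 1; maximin = 1.
Column maxima: East → 4, West → 2; minimax = 2.
1 ≠ 2, so there is no saddle point; optimal play is mixed.
A is strictly dominated by C, so the inspector never plays it.
On the remaining 2×2 (B, C vs East, West):
Let the inspector play B with probability p. Expected payoff against East: (-6)p + 4(1−p) = −10p + 4; against West: 2p + 1(1−p) = p + 1.
Setting these equal: −10p + 4 = p + 1 ⇒ −11p = -3 ⇒ p = 3/11, and the value is (-10)·(3/11) + 4 = 14/11.
For the smuggler: with q = P(East), equating B's and C's payoffs gives −8q + 2 = 3q + 1 ⇒ q = 1/11.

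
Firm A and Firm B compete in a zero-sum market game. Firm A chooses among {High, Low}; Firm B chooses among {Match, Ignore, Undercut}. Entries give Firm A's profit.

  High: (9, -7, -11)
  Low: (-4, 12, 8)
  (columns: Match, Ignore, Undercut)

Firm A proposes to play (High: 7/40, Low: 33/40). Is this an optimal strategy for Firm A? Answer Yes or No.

Against Match this mix gives (7/40)·9 + (33/40)·(-4) = -69/40.
Against Ignore this mix gives (7/40)·(-7) + (33/40)·12 = 347/40.
Against Undercut this mix gives (7/40)·(-11) + (33/40)·8 = 187/40.
Firm B will play Match, holding Firm A to -69/40. Shifting weight toward the row that does better against Match would raise this floor (the equalizing mix achieves 7/8 against both Match and Undercut), so the proposed strategy is not optimal.

No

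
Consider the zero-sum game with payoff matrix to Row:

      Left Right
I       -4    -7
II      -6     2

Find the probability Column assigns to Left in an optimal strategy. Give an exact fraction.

Row minima: I → -7, II → -6; maximin = -6.
Column maxima: Left → -4, Right → 2; minimax = -4.
-6 ≠ -4, so there is no saddle point; optimal play is mixed.
Let Row play I with probability p. Expected payoff against Left: (-4)p + (-6)(1−p) = 2p − 6; against Right: (-7)p + 2(1−p) = −9p + 2.
Setting these equal: 2p − 6 = −9p + 2 ⇒ 11p = 8 ⇒ p = 8/11, and the value is (2)·(8/11) − 6 = -50/11.
For Column: with q = P(Left), equating I's and II's payoffs gives 3q − 7 = −8q + 2 ⇒ q = 9/11.

9/11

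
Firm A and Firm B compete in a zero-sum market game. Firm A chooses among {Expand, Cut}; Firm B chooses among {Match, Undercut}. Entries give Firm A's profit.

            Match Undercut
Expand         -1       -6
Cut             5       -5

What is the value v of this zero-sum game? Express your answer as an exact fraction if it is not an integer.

Row minima: Expand → -6, Cut → -5; maximin = -5.
Column maxima: Match → 5, Undercut → -5; minimax = -5.
Since maximin = minimax = -5, there is a saddle point and the value is -5.

-5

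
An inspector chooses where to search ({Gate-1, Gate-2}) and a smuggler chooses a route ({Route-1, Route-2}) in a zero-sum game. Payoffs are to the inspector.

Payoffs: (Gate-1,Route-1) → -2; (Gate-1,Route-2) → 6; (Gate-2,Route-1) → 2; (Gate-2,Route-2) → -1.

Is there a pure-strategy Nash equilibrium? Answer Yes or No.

Row minima: Gate-1 → -2, Gate-2 → -1; maximin = -1.
Column maxima: Route-1 → 2, Route-2 → 6; minimax = 2.
-1 ≠ 2, so no pure-strategy equilibrium exists.

No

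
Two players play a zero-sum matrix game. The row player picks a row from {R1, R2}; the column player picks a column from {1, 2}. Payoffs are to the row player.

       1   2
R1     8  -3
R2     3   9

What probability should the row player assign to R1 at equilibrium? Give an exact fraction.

Row minima: R1 → -3, R2 → 3; maximin = 3.
Column maxima: 1 → 8, 2 → 9; minimax = 8.
3 ≠ 8, so there is no saddle point; optimal play is mixed.
Let the row player play R1 with probability p. Expected payoff against 1: 8p + 3(1−p) = 5p + 3; against 2: (-3)p + 9(1−p) = −12p + 9.
Setting these equal: 5p + 3 = −12p + 9 ⇒ 17p = 6 ⇒ p = 6/17, and the value is (5)·(6/17) + 3 = 81/17.
For the column player: with q = P(1), equating R1's and R2's payoffs gives 11q − 3 = −6q + 9 ⇒ q = 12/17.

6/17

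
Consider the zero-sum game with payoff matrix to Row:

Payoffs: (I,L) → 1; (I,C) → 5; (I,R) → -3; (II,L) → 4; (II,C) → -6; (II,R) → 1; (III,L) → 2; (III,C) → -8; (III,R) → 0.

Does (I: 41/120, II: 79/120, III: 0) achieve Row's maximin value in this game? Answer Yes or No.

Against L this mix gives (41/120)·1 + (79/120)·4 = 119/40.
Against C this mix gives (41/120)·5 + (79/120)·(-6) = -269/120.
Against R this mix gives (41/120)·(-3) + (79/120)·1 = -11/30.
Column will play C, holding Row to -269/120. Shifting weight toward the row that does better against C would raise this floor (the equalizing mix achieves -13/15 against both C and R), so the proposed strategy is not optimal.

No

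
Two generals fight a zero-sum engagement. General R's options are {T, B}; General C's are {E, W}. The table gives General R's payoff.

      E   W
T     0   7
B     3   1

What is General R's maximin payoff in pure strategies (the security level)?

Row minima: T → 0, B → 1.
The best of these is 1.

1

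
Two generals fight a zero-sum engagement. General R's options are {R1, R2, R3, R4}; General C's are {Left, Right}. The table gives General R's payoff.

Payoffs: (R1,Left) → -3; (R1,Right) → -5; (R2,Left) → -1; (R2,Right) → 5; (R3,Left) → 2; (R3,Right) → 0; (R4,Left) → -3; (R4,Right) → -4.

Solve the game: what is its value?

Row minima: R1 → -5, R2 → -1, R3 → 0, R4 → -4; maximin = 0.
Column maxima: Left → 2, Right → 5; minimax = 2.
0 ≠ 2, so there is no saddle point; optimal play is mixed.
R1 is strictly dominated by R2, so General R never plays it.
R4 is strictly dominated by R2, so General R never plays it.
On the remaining 2×2 (R2, R3 vs Left, Right):
Let General R play R2 with probability p. Expected payoff against Left: (-1)p + 2(1−p) = −3p + 2; against Right: 5p + 0(1−p) = 5p.
Setting these equal: −3p + 2 = 5p ⇒ −8p = -2 ⇒ p = 1/4, and the value is (-3)·(1/4) + 2 = 5/4.
For General C: with q = P(Left), equating R2's and R3's payoffs gives −6q + 5 = 2q ⇒ q = 5/8.

5/4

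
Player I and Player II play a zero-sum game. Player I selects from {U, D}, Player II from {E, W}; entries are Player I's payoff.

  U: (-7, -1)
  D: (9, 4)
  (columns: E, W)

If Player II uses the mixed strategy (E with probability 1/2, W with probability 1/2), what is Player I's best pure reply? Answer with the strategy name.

Expected payoff of U: (1/2)·(-7) + (1/2)·(-1) = -4.
Expected payoff of D: (1/2)·9 + (1/2)·4 = 13/2.
The largest is 13/2, so Player I's best response is D.

D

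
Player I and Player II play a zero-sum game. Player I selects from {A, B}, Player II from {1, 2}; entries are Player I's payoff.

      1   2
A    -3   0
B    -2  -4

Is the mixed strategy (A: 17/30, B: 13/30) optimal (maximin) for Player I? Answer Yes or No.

No

Against 1 this mix gives (17/30)·(-3) + (13/30)·(-2) = -77/30.
Against 2 this mix gives (17/30)·0 + (13/30)·(-4) = -26/15.
Player II will play 1, holding Player I to -77/30. Shifting weight toward the row that does better against 1 would raise this floor (the equalizing mix achieves -12/5 against both 1 and 2), so the proposed strategy is not optimal.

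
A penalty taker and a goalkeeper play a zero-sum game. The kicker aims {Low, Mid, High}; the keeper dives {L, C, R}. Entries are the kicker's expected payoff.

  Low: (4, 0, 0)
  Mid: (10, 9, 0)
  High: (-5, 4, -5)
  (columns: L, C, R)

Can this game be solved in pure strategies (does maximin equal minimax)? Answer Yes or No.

Yes

Row minima: Low → 0, Mid → 0, High → -5; maximin = 0.
Column maxima: L → 10, C → 9, R → 0; minimax = 0.
maximin = minimax = 0, so a saddle point exists.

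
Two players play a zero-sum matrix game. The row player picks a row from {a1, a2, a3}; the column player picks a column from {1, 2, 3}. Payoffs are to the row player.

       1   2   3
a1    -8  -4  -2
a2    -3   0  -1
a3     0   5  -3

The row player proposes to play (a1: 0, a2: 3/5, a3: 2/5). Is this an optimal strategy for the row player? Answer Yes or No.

Against 1 this mix gives (3/5)·(-3) + (2/5)·0 = -9/5.
Against 2 this mix gives (3/5)·0 + (2/5)·5 = 2.
Against 3 this mix gives (3/5)·(-1) + (2/5)·(-3) = -9/5.
All of the column player's active replies (1, 3) yield -9/5, and no column does worse for the row player. The mix makes the column player indifferent and guarantees -9/5, so it is optimal.

Yes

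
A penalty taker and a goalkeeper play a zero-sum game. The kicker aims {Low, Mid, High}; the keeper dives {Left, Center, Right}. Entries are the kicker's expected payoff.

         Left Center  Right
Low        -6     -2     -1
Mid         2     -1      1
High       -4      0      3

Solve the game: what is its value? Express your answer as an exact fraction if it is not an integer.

-4/7

Row minima: Low → -6, Mid → -1, High → -4; maximin = -1.
Column maxima: Left → 2, Center → 0, Right → 3; minimax = 0.
-1 ≠ 0, so there is no saddle point; optimal play is mixed.
Low is strictly dominated by Mid, so the kicker never plays it.
Right is strictly dominated by Center (it gives the kicker strictly more in every row), so the keeper never plays it.
On the remaining 2×2 (Mid, High vs Left, Center):
Let the kicker play Mid with probability p. Expected payoff against Left: 2p + (-4)(1−p) = 6p − 4; against Center: (-1)p + 0(1−p) = −p.
Setting these equal: 6p − 4 = −p ⇒ 7p = 4 ⇒ p = 4/7, and the value is (6)·(4/7) − 4 = -4/7.
For the keeper: with q = P(Left), equating Mid's and High's payoffs gives 3q − 1 = −4q ⇒ q = 1/7.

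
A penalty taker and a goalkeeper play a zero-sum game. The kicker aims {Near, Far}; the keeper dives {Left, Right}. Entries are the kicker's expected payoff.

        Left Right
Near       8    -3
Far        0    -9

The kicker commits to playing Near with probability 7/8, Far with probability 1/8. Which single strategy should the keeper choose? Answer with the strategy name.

Right

If the keeper plays Left, the kicker's expected payoff is (7/8)·8 + (1/8)·0 = 7.
If the keeper plays Right, the kicker's expected payoff is (7/8)·(-3) + (1/8)·(-9) = -15/4.
The keeper minimizes the kicker's payoff; the smallest is -15/4, so the best response is Right.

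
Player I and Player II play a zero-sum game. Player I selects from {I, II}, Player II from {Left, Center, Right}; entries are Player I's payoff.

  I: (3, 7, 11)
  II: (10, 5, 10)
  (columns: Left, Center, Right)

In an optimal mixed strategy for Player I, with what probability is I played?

5/9

Row minima: I → 3, II → 5; maximin = 5.
Column maxima: Left → 10, Center → 7, Right → 11; minimax = 7.
5 ≠ 7, so there is no saddle point; optimal play is mixed.
Right is strictly dominated by Center (it gives Player I strictly more in every row), so Player II never plays it.
On the remaining 2×2 (I, II vs Left, Center):
Let Player I play I with probability p. Expected payoff against Left: 3p + 10(1−p) = −7p + 10; against Center: 7p + 5(1−p) = 2p + 5.
Setting these equal: −7p + 10 = 2p + 5 ⇒ −9p = -5 ⇒ p = 5/9, and the value is (-7)·(5/9) + 10 = 55/9.
For Player II: with q = P(Left), equating I's and II's payoffs gives −4q + 7 = 5q + 5 ⇒ q = 2/9.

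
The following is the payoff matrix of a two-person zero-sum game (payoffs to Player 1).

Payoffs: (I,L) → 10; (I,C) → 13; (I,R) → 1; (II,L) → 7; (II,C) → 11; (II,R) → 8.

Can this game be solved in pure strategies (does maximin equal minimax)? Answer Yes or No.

Row minima: I → 1, II → 7; maximin = 7.
Column maxima: L → 10, C → 13, R → 8; minimax = 8.
7 ≠ 8, so no pure-strategy equilibrium exists.

No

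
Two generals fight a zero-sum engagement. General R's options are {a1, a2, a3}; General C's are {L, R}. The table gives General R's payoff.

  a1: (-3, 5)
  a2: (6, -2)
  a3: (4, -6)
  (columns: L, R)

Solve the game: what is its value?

Row minima: a1 → -3, a2 → -2, a3 → -6; maximin = -2.
Column maxima: L → 6, R → 5; minimax = 5.
-2 ≠ 5, so there is no saddle point; optimal play is mixed.
a3 is strictly dominated by a2, so General R never plays it.
On the remaining 2×2 (a1, a2 vs L, R):
Let General R play a1 with probability p. Expected payoff against L: (-3)p + 6(1−p) = −9p + 6; against R: 5p + (-2)(1−p) = 7p − 2.
Setting these equal: −9p + 6 = 7p − 2 ⇒ −16p = -8 ⇒ p = 1/2, and the value is (-9)·(1/2) + 6 = 3/2.
For General C: with q = P(L), equating a1's and a2's payoffs gives −8q + 5 = 8q − 2 ⇒ q = 7/16.

3/2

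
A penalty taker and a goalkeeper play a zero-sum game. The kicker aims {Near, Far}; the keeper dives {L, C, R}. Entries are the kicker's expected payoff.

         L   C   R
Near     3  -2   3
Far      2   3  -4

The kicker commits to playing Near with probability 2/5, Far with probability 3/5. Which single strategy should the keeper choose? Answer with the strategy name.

If the keeper plays L, the kicker's expected payoff is (2/5)·3 + (3/5)·2 = 12/5.
If the keeper plays C, the kicker's expected payoff is (2/5)·(-2) + (3/5)·3 = 1.
If the keeper plays R, the kicker's expected payoff is (2/5)·3 + (3/5)·(-4) = -6/5.
The keeper minimizes the kicker's payoff; the smallest is -6/5, so the best response is R.

R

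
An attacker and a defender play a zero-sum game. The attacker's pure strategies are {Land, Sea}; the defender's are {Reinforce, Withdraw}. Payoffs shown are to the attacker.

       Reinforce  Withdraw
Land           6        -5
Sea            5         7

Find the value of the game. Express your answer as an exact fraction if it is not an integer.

Row minima: Land → -5, Sea → 5; maximin = 5.
Column maxima: Reinforce → 6, Withdraw → 7; minimax = 6.
5 ≠ 6, so there is no saddle point; optimal play is mixed.
Let the attacker play Land with probability p. Expected payoff against Reinforce: 6p + 5(1−p) = p + 5; against Withdraw: (-5)p + 7(1−p) = −12p + 7.
Setting these equal: p + 5 = −12p + 7 ⇒ 13p = 2 ⇒ p = 2/13, and the value is (1)·(2/13) + 5 = 67/13.
For the defender: with q = P(Reinforce), equating Land's and Sea's payoffs gives 11q − 5 = −2q + 7 ⇒ q = 12/13.

67/13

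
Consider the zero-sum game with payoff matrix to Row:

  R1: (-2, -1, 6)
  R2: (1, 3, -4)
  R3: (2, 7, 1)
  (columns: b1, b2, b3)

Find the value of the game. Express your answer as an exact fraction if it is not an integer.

Row minima: R1 → -2, R2 → -4, R3 → 1; maximin = 1.
Column maxima: b1 → 2, b2 → 7, b3 → 6; minimax = 2.
1 ≠ 2, so there is no saddle point; optimal play is mixed.
R2 is strictly dominated by R3, so Row never plays it.
b2 is strictly dominated by b1 (it gives Row strictly more in every row), so Column never plays it.
On the remaining 2×2 (R1, R3 vs b1, b3):
Let Row play R1 with probability p. Expected payoff against b1: (-2)p + 2(1−p) = −4p + 2; against b3: 6p + 1(1−p) = 5p + 1.
Setting these equal: −4p + 2 = 5p + 1 ⇒ −9p = -1 ⇒ p = 1/9, and the value is (-4)·(1/9) + 2 = 14/9.
For Column: with q = P(b1), equating R1's and R3's payoffs gives −8q + 6 = q + 1 ⇒ q = 5/9.

14/9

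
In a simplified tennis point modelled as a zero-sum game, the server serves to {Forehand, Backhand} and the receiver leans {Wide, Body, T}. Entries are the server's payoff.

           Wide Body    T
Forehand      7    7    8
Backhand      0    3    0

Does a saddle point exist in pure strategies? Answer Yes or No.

Row minima: Forehand → 7, Backhand → 0; maximin = 7.
Column maxima: Wide → 7, Body → 7, T → 8; minimax = 7.
maximin = minimax = 7, so a saddle point exists.

Yes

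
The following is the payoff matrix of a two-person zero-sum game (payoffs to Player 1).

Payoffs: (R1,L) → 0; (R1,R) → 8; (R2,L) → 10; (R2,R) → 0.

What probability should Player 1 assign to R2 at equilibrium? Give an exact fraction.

4/9

Row minima: R1 → 0, R2 → 0; maximin = 0.
Column maxima: L → 10, R → 8; minimax = 8.
0 ≠ 8, so there is no saddle point; optimal play is mixed.
Let Player 1 play R1 with probability p. Expected payoff against L: 0p + 10(1−p) = −10p + 10; against R: 8p + 0(1−p) = 8p.
Setting these equal: −10p + 10 = 8p ⇒ −18p = -10 ⇒ p = 5/9, and the value is (-10)·(5/9) + 10 = 40/9.
For Player 2: with q = P(L), equating R1's and R2's payoffs gives −8q + 8 = 10q ⇒ q = 4/9.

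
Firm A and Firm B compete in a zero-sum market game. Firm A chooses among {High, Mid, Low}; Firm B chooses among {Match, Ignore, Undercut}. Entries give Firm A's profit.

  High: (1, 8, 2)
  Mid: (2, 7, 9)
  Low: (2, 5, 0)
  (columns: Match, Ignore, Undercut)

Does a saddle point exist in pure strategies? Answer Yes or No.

Row minima: High → 1, Mid → 2, Low → 0; maximin = 2.
Column maxima: Match → 2, Ignore → 8, Undercut → 9; minimax = 2.
maximin = minimax = 2, so a saddle point exists.

Yes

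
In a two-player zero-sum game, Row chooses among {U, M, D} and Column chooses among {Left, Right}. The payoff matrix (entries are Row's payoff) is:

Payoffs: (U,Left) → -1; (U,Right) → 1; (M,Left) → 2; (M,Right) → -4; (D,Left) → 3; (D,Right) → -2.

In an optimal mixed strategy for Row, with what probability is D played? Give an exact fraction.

Row minima: U → -1, M → -4, D → -2; maximin = -1.
Column maxima: Left → 3, Right → 1; minimax = 1.
-1 ≠ 1, so there is no saddle point; optimal play is mixed.
M is strictly dominated by D, so Row never plays it.
On the remaining 2×2 (U, D vs Left, Right):
Let Row play U with probability p. Expected payoff against Left: (-1)p + 3(1−p) = −4p + 3; against Right: 1p + (-2)(1−p) = 3p − 2.
Setting these equal: −4p + 3 = 3p − 2 ⇒ −7p = -5 ⇒ p = 5/7, and the value is (-4)·(5/7) + 3 = 1/7.
For Column: with q = P(Left), equating U's and D's payoffs gives −2q + 1 = 5q − 2 ⇒ q = 3/7.

2/7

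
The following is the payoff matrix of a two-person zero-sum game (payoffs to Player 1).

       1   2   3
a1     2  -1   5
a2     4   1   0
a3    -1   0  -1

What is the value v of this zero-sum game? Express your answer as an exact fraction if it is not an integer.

5/7

Row minima: a1 → -1, a2 → 0, a3 → -1; maximin = 0.
Column maxima: 1 → 4, 2 → 1, 3 → 5; minimax = 1.
0 ≠ 1, so there is no saddle point; optimal play is mixed.
a3 is strictly dominated by a2, so Player 1 never plays it.
With a3 eliminated, 1 is strictly dominated by 2 (it gives Player 1 strictly more in every remaining row), so Player 2 never plays it.
On the remaining 2×2 (a1, a2 vs 2, 3):
Let Player 1 play a1 with probability p. Expected payoff against 2: (-1)p + 1(1−p) = −2p + 1; against 3: 5p + 0(1−p) = 5p.
Setting these equal: −2p + 1 = 5p ⇒ −7p = -1 ⇒ p = 1/7, and the value is (-2)·(1/7) + 1 = 5/7.
For Player 2: with q = P(2), equating a1's and a2's payoffs gives −6q + 5 = q ⇒ q = 5/7.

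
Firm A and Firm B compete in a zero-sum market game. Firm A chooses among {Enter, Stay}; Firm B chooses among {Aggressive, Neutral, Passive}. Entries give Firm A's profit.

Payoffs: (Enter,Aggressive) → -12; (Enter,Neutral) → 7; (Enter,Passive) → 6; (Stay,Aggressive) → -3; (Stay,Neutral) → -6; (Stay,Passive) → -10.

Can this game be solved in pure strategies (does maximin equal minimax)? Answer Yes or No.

No

Row minima: Enter → -12, Stay → -10; maximin = -10.
Column maxima: Aggressive → -3, Neutral → 7, Passive → 6; minimax = -3.
-10 ≠ -3, so no pure-strategy equilibrium exists.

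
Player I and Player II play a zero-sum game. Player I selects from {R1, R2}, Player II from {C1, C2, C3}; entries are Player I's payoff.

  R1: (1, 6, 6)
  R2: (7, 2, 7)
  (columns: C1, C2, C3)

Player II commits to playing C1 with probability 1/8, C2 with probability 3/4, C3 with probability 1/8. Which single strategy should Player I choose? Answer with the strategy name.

R1

Expected payoff of R1: (1/8)·1 + (3/4)·6 + (1/8)·6 = 43/8.
Expected payoff of R2: (1/8)·7 + (3/4)·2 + (1/8)·7 = 13/4.
The largest is 43/8, so Player I's best response is R1.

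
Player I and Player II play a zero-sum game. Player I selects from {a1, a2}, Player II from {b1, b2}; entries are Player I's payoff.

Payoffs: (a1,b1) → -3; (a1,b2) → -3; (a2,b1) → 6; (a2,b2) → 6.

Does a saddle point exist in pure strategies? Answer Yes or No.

Row minima: a1 → -3, a2 → 6; maximin = 6.
Column maxima: b1 → 6, b2 → 6; minimax = 6.
maximin = minimax = 6, so a saddle point exists.

Yes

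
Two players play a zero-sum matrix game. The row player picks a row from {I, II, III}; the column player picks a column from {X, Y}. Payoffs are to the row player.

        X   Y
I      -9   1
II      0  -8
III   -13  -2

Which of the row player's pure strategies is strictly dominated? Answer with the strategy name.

III

I gives a strictly higher payoff than III against every column: -9 > -13, 1 > -2.
So III is strictly dominated and the row player never plays it.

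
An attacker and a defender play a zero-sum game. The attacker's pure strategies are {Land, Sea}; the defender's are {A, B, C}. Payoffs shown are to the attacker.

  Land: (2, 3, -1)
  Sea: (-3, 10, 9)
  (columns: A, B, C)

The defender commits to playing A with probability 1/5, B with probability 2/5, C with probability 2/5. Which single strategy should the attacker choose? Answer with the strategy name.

Sea

Expected payoff of Land: (1/5)·2 + (2/5)·3 + (2/5)·(-1) = 6/5.
Expected payoff of Sea: (1/5)·(-3) + (2/5)·10 + (2/5)·9 = 7.
The largest is 7, so the attacker's best response is Sea.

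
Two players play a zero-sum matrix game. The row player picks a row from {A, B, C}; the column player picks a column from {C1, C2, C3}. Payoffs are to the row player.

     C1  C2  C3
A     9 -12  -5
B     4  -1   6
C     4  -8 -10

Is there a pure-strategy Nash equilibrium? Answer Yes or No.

Yes

Row minima: A → -12, B → -1, C → -10; maximin = -1.
Column maxima: C1 → 9, C2 → -1, C3 → 6; minimax = -1.
maximin = minimax = -1, so a saddle point exists.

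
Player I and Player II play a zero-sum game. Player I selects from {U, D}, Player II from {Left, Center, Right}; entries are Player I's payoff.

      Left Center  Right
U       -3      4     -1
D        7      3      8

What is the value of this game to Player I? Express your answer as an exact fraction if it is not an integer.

Row minima: U → -3, D → 3; maximin = 3.
Column maxima: Left → 7, Center → 4, Right → 8; minimax = 4.
3 ≠ 4, so there is no saddle point; optimal play is mixed.
Right is strictly dominated by Left (it gives Player I strictly more in every row), so Player II never plays it.
On the remaining 2×2 (U, D vs Left, Center):
Let Player I play U with probability p. Expected payoff against Left: (-3)p + 7(1−p) = −10p + 7; against Center: 4p + 3(1−p) = p + 3.
Setting these equal: −10p + 7 = p + 3 ⇒ −11p = -4 ⇒ p = 4/11, and the value is (-10)·(4/11) + 7 = 37/11.
For Player II: with q = P(Left), equating U's and D's payoffs gives −7q + 4 = 4q + 3 ⇒ q = 1/11.

37/11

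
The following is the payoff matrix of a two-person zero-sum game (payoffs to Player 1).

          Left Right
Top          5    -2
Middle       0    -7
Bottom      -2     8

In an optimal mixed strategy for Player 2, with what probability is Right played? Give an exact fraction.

Row minima: Top → -2, Middle → -7, Bottom → -2; maximin = -2.
Column maxima: Left → 5, Right → 8; minimax = 5.
-2 ≠ 5, so there is no saddle point; optimal play is mixed.
Middle is strictly dominated by Top, so Player 1 never plays it.
On the remaining 2×2 (Top, Bottom vs Left, Right):
Let Player 1 play Top with probability p. Expected payoff against Left: 5p + (-2)(1−p) = 7p − 2; against Right: (-2)p + 8(1−p) = −10p + 8.
Setting these equal: 7p − 2 = −10p + 8 ⇒ 17p = 10 ⇒ p = 10/17, and the value is (7)·(10/17) − 2 = 36/17.
For Player 2: with q = P(Left), equating Top's and Bottom's payoffs gives 7q − 2 = −10q + 8 ⇒ q = 10/17.

7/17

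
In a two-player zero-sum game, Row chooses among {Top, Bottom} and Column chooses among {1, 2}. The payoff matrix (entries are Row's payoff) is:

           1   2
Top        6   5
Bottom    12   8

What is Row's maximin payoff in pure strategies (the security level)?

8

Row minima: Top → 5, Bottom → 8.
The best of these is 8.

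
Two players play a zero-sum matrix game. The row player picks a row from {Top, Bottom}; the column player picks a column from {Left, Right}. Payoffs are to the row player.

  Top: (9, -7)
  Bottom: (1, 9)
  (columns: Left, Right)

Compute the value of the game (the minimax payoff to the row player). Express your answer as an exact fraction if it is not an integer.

Row minima: Top → -7, Bottom → 1; maximin = 1.
Column maxima: Left → 9, Right → 9; minimax = 9.
1 ≠ 9, so there is no saddle point; optimal play is mixed.
Let the row player play Top with probability p. Expected payoff against Left: 9p + 1(1−p) = 8p + 1; against Right: (-7)p + 9(1−p) = −16p + 9.
Setting these equal: 8p + 1 = −16p + 9 ⇒ 24p = 8 ⇒ p = 1/3, and the value is (8)·(1/3) + 1 = 11/3.
For the column player: with q = P(Left), equating Top's and Bottom's payoffs gives 16q − 7 = −8q + 9 ⇒ q = 2/3.

11/3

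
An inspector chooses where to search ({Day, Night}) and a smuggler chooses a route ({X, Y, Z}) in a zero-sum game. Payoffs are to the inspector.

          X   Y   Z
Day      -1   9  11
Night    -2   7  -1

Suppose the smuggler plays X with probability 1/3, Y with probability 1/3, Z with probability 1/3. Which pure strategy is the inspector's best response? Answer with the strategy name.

Expected payoff of Day: (1/3)·(-1) + (1/3)·9 + (1/3)·11 = 19/3.
Expected payoff of Night: (1/3)·(-2) + (1/3)·7 + (1/3)·(-1) = 4/3.
The largest is 19/3, so the inspector's best response is Day.

Day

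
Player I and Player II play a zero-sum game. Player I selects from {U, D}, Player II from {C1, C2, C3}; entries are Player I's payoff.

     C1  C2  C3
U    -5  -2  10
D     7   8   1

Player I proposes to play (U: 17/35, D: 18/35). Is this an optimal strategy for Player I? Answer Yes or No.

Against C1 this mix gives (17/35)·(-5) + (18/35)·7 = 41/35.
Against C2 this mix gives (17/35)·(-2) + (18/35)·8 = 22/7.
Against C3 this mix gives (17/35)·10 + (18/35)·1 = 188/35.
Player II will play C1, holding Player I to 41/35. Shifting weight toward the row that does better against C1 would raise this floor (the equalizing mix achieves 25/7 against both C1 and C3), so the proposed strategy is not optimal.

No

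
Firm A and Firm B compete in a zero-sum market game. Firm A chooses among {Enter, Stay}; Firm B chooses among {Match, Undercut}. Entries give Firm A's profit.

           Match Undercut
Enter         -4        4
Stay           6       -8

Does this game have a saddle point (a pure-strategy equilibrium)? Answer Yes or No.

Row minima: Enter → -4, Stay → -8; maximin = -4.
Column maxima: Match → 6, Undercut → 4; minimax = 4.
-4 ≠ 4, so no pure-strategy equilibrium exists.

No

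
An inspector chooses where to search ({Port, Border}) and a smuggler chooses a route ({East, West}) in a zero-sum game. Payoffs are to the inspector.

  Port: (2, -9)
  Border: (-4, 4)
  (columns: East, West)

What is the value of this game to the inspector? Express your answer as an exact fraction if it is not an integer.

Row minima: Port → -9, Border → -4; maximin = -4.
Column maxima: East → 2, West → 4; minimax = 2.
-4 ≠ 2, so there is no saddle point; optimal play is mixed.
Let the inspector play Port with probability p. Expected payoff against East: 2p + (-4)(1−p) = 6p − 4; against West: (-9)p + 4(1−p) = −13p + 4.
Setting these equal: 6p − 4 = −13p + 4 ⇒ 19p = 8 ⇒ p = 8/19, and the value is (6)·(8/19) − 4 = -28/19.
For the smuggler: with q = P(East), equating Port's and Border's payoffs gives 11q − 9 = −8q + 4 ⇒ q = 13/19.

-28/19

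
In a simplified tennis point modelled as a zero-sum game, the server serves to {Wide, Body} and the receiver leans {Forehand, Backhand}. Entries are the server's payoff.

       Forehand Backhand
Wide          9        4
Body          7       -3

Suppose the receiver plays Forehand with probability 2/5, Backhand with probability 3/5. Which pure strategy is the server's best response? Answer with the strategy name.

Expected payoff of Wide: (2/5)·9 + (3/5)·4 = 6.
Expected payoff of Body: (2/5)·7 + (3/5)·(-3) = 1.
The largest is 6, so the server's best response is Wide.

Wide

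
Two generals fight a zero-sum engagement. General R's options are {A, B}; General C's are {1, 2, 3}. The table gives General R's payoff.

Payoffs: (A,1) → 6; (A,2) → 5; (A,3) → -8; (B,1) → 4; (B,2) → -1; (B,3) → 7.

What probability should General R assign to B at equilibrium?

13/21

Row minima: A → -8, B → -1; maximin = -1.
Column maxima: 1 → 6, 2 → 5, 3 → 7; minimax = 5.
-1 ≠ 5, so there is no saddle point; optimal play is mixed.
1 is strictly dominated by 2 (it gives General R strictly more in every row), so General C never plays it.
On the remaining 2×2 (A, B vs 2, 3):
Let General R play A with probability p. Expected payoff against 2: 5p + (-1)(1−p) = 6p − 1; against 3: (-8)p + 7(1−p) = −15p + 7.
Setting these equal: 6p − 1 = −15p + 7 ⇒ 21p = 8 ⇒ p = 8/21, and the value is (6)·(8/21) − 1 = 9/7.
For General C: with q = P(2), equating A's and B's payoffs gives 13q − 8 = −8q + 7 ⇒ q = 5/7.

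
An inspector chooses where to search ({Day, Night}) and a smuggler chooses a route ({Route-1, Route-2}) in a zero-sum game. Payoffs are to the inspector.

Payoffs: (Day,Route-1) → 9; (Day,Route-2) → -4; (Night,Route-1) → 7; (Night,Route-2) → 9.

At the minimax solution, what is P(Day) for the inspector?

Row minima: Day → -4, Night → 7; maximin = 7.
Column maxima: Route-1 → 9, Route-2 → 9; minimax = 9.
7 ≠ 9, so there is no saddle point; optimal play is mixed.
Let the inspector play Day with probability p. Expected payoff against Route-1: 9p + 7(1−p) = 2p + 7; against Route-2: (-4)p + 9(1−p) = −13p + 9.
Setting these equal: 2p + 7 = −13p + 9 ⇒ 15p = 2 ⇒ p = 2/15, and the value is (2)·(2/15) + 7 = 109/15.
For the smuggler: with q = P(Route-1), equating Day's and Night's payoffs gives 13q − 4 = −2q + 9 ⇒ q = 13/15.

2/15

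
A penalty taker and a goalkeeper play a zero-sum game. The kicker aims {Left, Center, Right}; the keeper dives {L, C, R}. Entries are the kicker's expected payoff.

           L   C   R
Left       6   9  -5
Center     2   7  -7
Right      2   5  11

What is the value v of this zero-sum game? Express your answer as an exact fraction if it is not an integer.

Row minima: Left → -5, Center → -7, Right → 2; maximin = 2.
Column maxima: L → 6, C → 9, R → 11; minimax = 6.
2 ≠ 6, so there is no saddle point; optimal play is mixed.
Center is strictly dominated by Left, so the kicker never plays it.
C is strictly dominated by L (it gives the kicker strictly more in every row), so the keeper never plays it.
On the remaining 2×2 (Left, Right vs L, R):
Let the kicker play Left with probability p. Expected payoff against L: 6p + 2(1−p) = 4p + 2; against R: (-5)p + 11(1−p) = −16p + 11.
Setting these equal: 4p + 2 = −16p + 11 ⇒ 20p = 9 ⇒ p = 9/20, and the value is (4)·(9/20) + 2 = 19/5.
For the keeper: with q = P(L), equating Left's and Right's payoffs gives 11q − 5 = −9q + 11 ⇒ q = 4/5.

19/5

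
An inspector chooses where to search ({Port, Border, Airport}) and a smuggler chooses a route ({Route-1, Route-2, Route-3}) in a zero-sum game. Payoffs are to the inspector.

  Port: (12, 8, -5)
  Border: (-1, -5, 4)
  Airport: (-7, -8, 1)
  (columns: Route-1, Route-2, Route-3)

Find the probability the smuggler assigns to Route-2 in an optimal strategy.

Row minima: Port → -5, Border → -5, Airport → -8; maximin = -5.
Column maxima: Route-1 → 12, Route-2 → 8, Route-3 → 4; minimax = 4.
-5 ≠ 4, so there is no saddle point; optimal play is mixed.
Airport is strictly dominated by Border, so the inspector never plays it.
Route-1 is strictly dominated by Route-2 (it gives the inspector strictly more in every row), so the smuggler never plays it.
On the remaining 2×2 (Port, Border vs Route-2, Route-3):
Let the inspector play Port with probability p. Expected payoff against Route-2: 8p + (-5)(1−p) = 13p − 5; against Route-3: (-5)p + 4(1−p) = −9p + 4.
Setting these equal: 13p − 5 = −9p + 4 ⇒ 22p = 9 ⇒ p = 9/22, and the value is (13)·(9/22) − 5 = 7/22.
For the smuggler: with q = P(Route-2), equating Port's and Border's payoffs gives 13q − 5 = −9q + 4 ⇒ q = 9/22.

9/22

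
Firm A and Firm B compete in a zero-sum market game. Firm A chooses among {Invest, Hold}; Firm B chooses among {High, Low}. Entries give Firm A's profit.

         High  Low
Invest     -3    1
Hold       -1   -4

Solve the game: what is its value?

Row minima: Invest → -3, Hold → -4; maximin = -3.
Column maxima: High → -1, Low → 1; minimax = -1.
-3 ≠ -1, so there is no saddle point; optimal play is mixed.
Let Firm A play Invest with probability p. Expected payoff against High: (-3)p + (-1)(1−p) = −2p − 1; against Low: 1p + (-4)(1−p) = 5p − 4.
Setting these equal: −2p − 1 = 5p − 4 ⇒ −7p = -3 ⇒ p = 3/7, and the value is (-2)·(3/7) − 1 = -13/7.
For Firm B: with q = P(High), equating Invest's and Hold's payoffs gives −4q + 1 = 3q − 4 ⇒ q = 5/7.

-13/7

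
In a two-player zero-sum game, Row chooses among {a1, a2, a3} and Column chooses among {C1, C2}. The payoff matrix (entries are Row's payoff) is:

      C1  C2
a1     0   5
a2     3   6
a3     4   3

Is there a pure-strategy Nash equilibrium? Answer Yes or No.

No

Row minima: a1 → 0, a2 → 3, a3 → 3; maximin = 3.
Column maxima: C1 → 4, C2 → 6; minimax = 4.
3 ≠ 4, so no pure-strategy equilibrium exists.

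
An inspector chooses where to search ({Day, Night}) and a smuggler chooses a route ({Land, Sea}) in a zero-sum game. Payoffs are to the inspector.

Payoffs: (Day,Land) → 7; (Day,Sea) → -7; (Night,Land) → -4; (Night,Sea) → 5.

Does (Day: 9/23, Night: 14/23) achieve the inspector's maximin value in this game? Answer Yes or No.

Against Land this mix gives (9/23)·7 + (14/23)·(-4) = 7/23.
Against Sea this mix gives (9/23)·(-7) + (14/23)·5 = 7/23.
All of the smuggler's active replies (Land, Sea) yield 7/23, and no column does worse for the inspector. The mix makes the smuggler indifferent and guarantees 7/23, so it is optimal.

Yes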